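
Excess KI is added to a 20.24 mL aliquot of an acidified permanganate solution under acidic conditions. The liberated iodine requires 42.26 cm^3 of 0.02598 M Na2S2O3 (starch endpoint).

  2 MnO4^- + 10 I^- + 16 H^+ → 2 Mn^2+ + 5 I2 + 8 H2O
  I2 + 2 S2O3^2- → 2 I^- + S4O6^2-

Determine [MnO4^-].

0.01085 M

n(S2O3^2-) = 0.04226 × 0.02598 = 1.098 × 10^-3 mol
n(I2) = n(S2O3^2-)/2 = 5.490 × 10^-4 mol
From the 2:5 ratio, n(MnO4^-) in the aliquot = 2/5 × 5.490 × 10^-4 = 2.196 × 10^-4 mol
[MnO4^-] = 2.196 × 10^-4 / 0.02024 = 0.01085 mol/L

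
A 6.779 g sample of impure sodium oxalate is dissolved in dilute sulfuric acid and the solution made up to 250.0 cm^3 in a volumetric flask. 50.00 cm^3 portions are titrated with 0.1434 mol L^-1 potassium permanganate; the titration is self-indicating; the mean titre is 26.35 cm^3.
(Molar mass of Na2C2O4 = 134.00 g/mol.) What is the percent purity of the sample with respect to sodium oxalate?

2 MnO4^- + 5 C2O4^2- + 16 H^+ → 2 Mn^2+ + 10 CO2 + 8 H2O
n(KMnO4) per titration = 0.02635 × 0.1434 = 3.779 × 10^-3 mol
From the 5:2 ratio, n(Na2C2O4) in each aliquot = 5/2 × 3.779 × 10^-3 = 9.446 × 10^-3 mol
n(Na2C2O4) in the whole flask = 9.446 × 10^-3 × 250.0/50.00 = 0.04723 mol
mass of Na2C2O4 = 0.04723 × 134.00 = 6.329 g
% Na2C2O4 = 6.329 / 6.779 × 100 = 93.36 %

93.36 %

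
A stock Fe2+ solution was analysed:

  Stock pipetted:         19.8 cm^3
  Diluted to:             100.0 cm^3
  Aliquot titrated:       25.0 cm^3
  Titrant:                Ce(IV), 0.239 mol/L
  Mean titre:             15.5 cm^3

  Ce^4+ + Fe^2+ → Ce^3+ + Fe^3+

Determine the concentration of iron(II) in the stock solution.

n(Ce4+) = 0.0155 × 0.239 = 3.70 × 10^-3 mol
n(Fe2+) in the aliquot = 3.70 × 10^-3 mol (1:1 ratio)
[Fe2+]_dilute = 3.70 × 10^-3 / 0.0250 = 0.148 mol/L
Dilution factor = 100.0 / 19.8 = 5.051
[Fe2+]_stock = 0.148 × 5.051 = 0.748 mol/L

0.748 mol/L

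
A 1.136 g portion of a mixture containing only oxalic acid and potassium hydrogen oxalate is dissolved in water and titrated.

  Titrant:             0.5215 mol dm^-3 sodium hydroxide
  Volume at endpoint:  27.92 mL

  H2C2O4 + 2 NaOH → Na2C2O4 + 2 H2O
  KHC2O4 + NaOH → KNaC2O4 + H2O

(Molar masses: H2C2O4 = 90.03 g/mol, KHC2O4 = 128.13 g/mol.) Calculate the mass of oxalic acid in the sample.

0.3952 g

n(NaOH) = 0.02792 × 0.5215 = 0.01456 mol
Let x = n(H2C2O4), y = n(KHC2O4).
Titrant: 2x + 1y = 0.01456;  mass: 90.03x + 128.13y = 1.136
Solving, x = 4.389 × 10^-3 mol, y = 5.782 × 10^-3 mol
mass of H2C2O4 = 4.389 × 10^-3 × 90.03 = 0.3952 g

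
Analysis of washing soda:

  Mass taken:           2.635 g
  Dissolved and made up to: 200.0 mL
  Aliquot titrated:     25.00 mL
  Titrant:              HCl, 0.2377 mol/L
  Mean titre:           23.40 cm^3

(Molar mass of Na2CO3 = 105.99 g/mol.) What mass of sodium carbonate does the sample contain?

2.358 g

Na2CO3 + 2 HCl → 2 NaCl + H2O + CO2
n(HCl) per titration = 0.02340 × 0.2377 = 5.562 × 10^-3 mol
From the 1:2 ratio, n(Na2CO3) in each aliquot = 1/2 × 5.562 × 10^-3 = 2.781 × 10^-3 mol
n(Na2CO3) in the whole flask = 2.781 × 10^-3 × 200.0/25.00 = 0.02225 mol
mass of Na2CO3 = 0.02225 × 105.99 = 2.358 g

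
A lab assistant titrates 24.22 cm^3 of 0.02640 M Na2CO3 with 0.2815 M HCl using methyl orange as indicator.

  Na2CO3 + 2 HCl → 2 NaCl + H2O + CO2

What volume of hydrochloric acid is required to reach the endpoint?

n(Na2CO3) = 0.02422 L × 0.02640 mol/L = 6.394 × 10^-4 mol
From the 2:1 stoichiometry, n(HCl) = 2/1 × 6.394 × 10^-4 = 1.279 × 10^-3 mol
V(HCl) = 1.279 × 10^-3 mol / 0.2815 mol/L = 0.004543 L = 4.543 mL

4.543 mL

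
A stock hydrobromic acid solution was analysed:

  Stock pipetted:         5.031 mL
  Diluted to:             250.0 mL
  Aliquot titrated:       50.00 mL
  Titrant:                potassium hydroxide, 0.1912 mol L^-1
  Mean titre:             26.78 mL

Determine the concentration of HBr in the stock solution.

HBr + KOH → KBr + H2O
n(KOH) = 0.02678 × 0.1912 = 5.120 × 10^-3 mol
n(HBr) in the aliquot = 5.120 × 10^-3 mol (1:1 ratio)
[HBr]_dilute = 5.120 × 10^-3 / 0.05000 = 0.1024 mol/L
Dilution factor = 250.0 / 5.031 = 49.69
[HBr]_stock = 0.1024 × 49.69 = 5.089 mol/L

5.089 mol/L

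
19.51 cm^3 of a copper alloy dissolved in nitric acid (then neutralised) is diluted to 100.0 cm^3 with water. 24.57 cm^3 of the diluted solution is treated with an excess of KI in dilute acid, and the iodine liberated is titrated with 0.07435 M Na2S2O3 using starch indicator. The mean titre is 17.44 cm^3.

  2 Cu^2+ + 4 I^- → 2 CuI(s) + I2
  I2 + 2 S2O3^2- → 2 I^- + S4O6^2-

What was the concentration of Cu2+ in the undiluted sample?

n(S2O3^2-) = 0.01744 × 0.07435 = 1.297 × 10^-3 mol
n(I2) = n(S2O3^2-)/2 = 6.483 × 10^-4 mol
From the 2:1 ratio, n(Cu2+) in the aliquot = 2/1 × 6.483 × 10^-4 = 1.297 × 10^-3 mol
[Cu2+]_dilute = 1.297 × 10^-3 / 0.02457 = 0.05277 mol/L
[Cu2+]_original = 0.05277 × 100.0/19.51 = 0.2705 mol/L

0.2705 M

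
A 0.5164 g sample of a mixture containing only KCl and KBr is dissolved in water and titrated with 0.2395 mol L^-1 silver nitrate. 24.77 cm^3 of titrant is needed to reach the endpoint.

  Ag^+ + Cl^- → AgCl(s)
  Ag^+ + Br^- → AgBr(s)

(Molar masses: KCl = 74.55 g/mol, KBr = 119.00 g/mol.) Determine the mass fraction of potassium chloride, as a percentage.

n(AgNO3) = 0.02477 × 0.2395 = 5.932 × 10^-3 mol
Let x = n(KCl), y = n(KBr).
Titrant: 1x + 1y = 5.932 × 10^-3;  mass: 74.55x + 119.00y = 0.5164
Solving, x = 4.265 × 10^-3 mol, y = 1.668 × 10^-3 mol
mass of KCl = 4.265 × 10^-3 × 74.55 = 0.3179 g
% KCl = 0.3179 / 0.5164 × 100 = 61.56 %

61.56 %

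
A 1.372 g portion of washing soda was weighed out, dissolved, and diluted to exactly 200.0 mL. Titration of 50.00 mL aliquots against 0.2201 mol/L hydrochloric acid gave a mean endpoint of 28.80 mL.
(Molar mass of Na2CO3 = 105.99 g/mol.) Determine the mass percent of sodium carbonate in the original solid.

97.94 %

Na2CO3 + 2 HCl → 2 NaCl + H2O + CO2
n(HCl) per titration = 0.02880 × 0.2201 = 6.339 × 10^-3 mol
From the 1:2 ratio, n(Na2CO3) in each aliquot = 1/2 × 6.339 × 10^-3 = 3.169 × 10^-3 mol
n(Na2CO3) in the whole flask = 3.169 × 10^-3 × 200.0/50.00 = 0.01268 mol
mass of Na2CO3 = 0.01268 × 105.99 = 1.344 g
% Na2CO3 = 1.344 / 1.372 × 100 = 97.94 %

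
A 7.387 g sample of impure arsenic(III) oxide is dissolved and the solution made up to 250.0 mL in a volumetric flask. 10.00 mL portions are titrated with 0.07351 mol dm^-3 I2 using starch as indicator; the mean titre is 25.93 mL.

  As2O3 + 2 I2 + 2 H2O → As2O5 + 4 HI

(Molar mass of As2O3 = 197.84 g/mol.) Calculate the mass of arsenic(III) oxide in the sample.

4.714 g

n(I2) per titration = 0.02593 × 0.07351 = 1.906 × 10^-3 mol
From the 1:2 ratio, n(As2O3) in each aliquot = 1/2 × 1.906 × 10^-3 = 9.531 × 10^-4 mol
n(As2O3) in the whole flask = 9.531 × 10^-4 × 250.0/10.00 = 0.02383 mol
mass of As2O3 = 0.02383 × 197.84 = 4.714 g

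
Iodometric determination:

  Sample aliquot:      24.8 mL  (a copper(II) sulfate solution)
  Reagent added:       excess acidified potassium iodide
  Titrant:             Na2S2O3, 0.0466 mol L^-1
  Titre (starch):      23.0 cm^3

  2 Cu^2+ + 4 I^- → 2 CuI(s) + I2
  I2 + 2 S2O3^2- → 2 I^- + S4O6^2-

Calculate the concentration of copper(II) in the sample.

0.0432 mol/L

n(S2O3^2-) = 0.0230 × 0.0466 = 1.07 × 10^-3 mol
n(I2) = n(S2O3^2-)/2 = 5.36 × 10^-4 mol
From the 2:1 ratio, n(Cu2+) in the aliquot = 2/1 × 5.36 × 10^-4 = 1.07 × 10^-3 mol
[Cu2+] = 1.07 × 10^-3 / 0.0248 = 0.0432 mol/L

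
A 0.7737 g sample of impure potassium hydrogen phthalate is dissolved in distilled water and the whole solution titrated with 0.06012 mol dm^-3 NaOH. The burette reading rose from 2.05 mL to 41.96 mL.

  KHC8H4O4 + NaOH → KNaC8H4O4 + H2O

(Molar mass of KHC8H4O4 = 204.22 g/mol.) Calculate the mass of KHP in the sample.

n(NaOH) = 0.03991 L × 0.06012 mol/L = 2.399 × 10^-3 mol
n(KHC8H4O4) = 2.399 × 10^-3 mol (1:1 ratio)
mass of KHC8H4O4 = 2.399 × 10^-3 × 204.22 g/mol = 0.4900 g

0.4900 g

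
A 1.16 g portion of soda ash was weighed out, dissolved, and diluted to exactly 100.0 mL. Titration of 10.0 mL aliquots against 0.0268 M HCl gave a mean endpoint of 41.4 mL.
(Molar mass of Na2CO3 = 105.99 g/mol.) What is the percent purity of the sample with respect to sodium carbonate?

Na2CO3 + 2 HCl → 2 NaCl + H2O + CO2
n(HCl) per titration = 0.0414 × 0.0268 = 1.11 × 10^-3 mol
From the 1:2 ratio, n(Na2CO3) in each aliquot = 1/2 × 1.11 × 10^-3 = 5.55 × 10^-4 mol
n(Na2CO3) in the whole flask = 5.55 × 10^-4 × 100.0/10.0 = 5.55 × 10^-3 mol
mass of Na2CO3 = 5.55 × 10^-3 × 105.99 = 0.588 g
% Na2CO3 = 0.588 / 1.16 × 100 = 50.7 %

50.7 %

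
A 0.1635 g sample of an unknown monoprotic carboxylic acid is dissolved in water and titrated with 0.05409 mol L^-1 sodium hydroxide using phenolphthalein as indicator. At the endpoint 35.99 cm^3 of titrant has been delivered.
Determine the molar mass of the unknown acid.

83.99 g/mol

n(NaOH) = 0.03599 L × 0.05409 mol/L = 1.947 × 10^-3 mol
n(HA) = 1.947 × 10^-3 mol (1:1 ratio)
M = m / n = 0.1635 g / 1.947 × 10^-3 mol = 83.99 g/mol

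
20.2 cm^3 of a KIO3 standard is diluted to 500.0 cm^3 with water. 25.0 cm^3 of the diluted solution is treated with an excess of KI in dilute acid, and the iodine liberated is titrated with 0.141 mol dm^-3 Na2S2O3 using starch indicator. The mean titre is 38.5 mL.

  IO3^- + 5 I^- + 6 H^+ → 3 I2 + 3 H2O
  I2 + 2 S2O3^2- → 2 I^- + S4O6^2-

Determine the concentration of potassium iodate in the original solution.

n(S2O3^2-) = 0.0385 × 0.141 = 5.43 × 10^-3 mol
n(I2) = n(S2O3^2-)/2 = 2.71 × 10^-3 mol
From the 1:3 ratio, n(IO3^-) in the aliquot = 1/3 × 2.71 × 10^-3 = 9.05 × 10^-4 mol
[IO3^-]_dilute = 9.05 × 10^-4 / 0.0250 = 0.0362 mol/L
[IO3^-]_original = 0.0362 × 500.0/20.2 = 0.896 mol/L

0.896 mol/L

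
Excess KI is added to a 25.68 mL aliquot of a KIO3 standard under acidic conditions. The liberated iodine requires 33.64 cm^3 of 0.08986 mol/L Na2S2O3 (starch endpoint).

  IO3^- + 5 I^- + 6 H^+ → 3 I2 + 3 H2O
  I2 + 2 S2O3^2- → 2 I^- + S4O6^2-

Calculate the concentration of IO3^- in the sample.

n(S2O3^2-) = 0.03364 × 0.08986 = 3.023 × 10^-3 mol
n(I2) = n(S2O3^2-)/2 = 1.511 × 10^-3 mol
From the 1:3 ratio, n(IO3^-) in the aliquot = 1/3 × 1.511 × 10^-3 = 5.038 × 10^-4 mol
[IO3^-] = 5.038 × 10^-4 / 0.02568 = 0.01962 mol/L

0.01962 mol/L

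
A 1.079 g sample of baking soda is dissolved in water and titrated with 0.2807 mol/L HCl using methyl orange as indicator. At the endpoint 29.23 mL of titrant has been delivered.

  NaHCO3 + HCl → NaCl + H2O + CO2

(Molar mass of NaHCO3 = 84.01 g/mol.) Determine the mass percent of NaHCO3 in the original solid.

n(HCl) = 0.02923 L × 0.2807 mol/L = 8.205 × 10^-3 mol
n(NaHCO3) = 8.205 × 10^-3 mol (1:1 ratio)
mass of NaHCO3 = 8.205 × 10^-3 × 84.01 g/mol = 0.6893 g
% NaHCO3 = 0.6893 / 1.079 × 100 = 63.88 %

63.88 %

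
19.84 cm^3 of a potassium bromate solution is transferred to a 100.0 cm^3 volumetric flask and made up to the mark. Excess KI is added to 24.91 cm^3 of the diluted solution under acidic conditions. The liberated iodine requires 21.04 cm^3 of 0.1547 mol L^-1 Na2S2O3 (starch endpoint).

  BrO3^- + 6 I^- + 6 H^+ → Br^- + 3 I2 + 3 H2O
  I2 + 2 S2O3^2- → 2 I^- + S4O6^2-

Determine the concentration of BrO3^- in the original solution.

n(S2O3^2-) = 0.02104 × 0.1547 = 3.255 × 10^-3 mol
n(I2) = n(S2O3^2-)/2 = 1.627 × 10^-3 mol
From the 1:3 ratio, n(BrO3^-) in the aliquot = 1/3 × 1.627 × 10^-3 = 5.425 × 10^-4 mol
[BrO3^-]_dilute = 5.425 × 10^-4 / 0.02491 = 0.02178 mol/L
[BrO3^-]_original = 0.02178 × 100.0/19.84 = 0.1098 mol/L

0.1098 mol/L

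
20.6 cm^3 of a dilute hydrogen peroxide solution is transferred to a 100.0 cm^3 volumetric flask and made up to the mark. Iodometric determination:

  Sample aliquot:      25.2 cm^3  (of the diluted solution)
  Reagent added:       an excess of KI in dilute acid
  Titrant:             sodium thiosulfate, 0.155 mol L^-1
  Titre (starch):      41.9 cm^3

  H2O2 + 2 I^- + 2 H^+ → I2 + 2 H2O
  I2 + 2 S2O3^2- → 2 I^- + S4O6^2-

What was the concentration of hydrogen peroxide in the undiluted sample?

n(S2O3^2-) = 0.0419 × 0.155 = 6.49 × 10^-3 mol
n(I2) = n(S2O3^2-)/2 = 3.25 × 10^-3 mol
n(H2O2) in the aliquot = 3.25 × 10^-3 mol (1:1 ratio)
[H2O2]_dilute = 3.25 × 10^-3 / 0.0252 = 0.129 mol/L
[H2O2]_original = 0.129 × 100.0/20.6 = 0.626 mol/L

0.626 mol/L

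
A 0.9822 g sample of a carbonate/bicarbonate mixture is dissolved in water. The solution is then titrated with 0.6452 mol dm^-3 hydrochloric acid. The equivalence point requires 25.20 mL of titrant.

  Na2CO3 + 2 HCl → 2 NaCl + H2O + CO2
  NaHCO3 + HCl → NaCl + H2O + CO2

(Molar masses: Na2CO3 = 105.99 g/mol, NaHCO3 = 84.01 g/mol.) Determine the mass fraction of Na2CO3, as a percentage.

66.75 %

n(HCl) = 0.02520 × 0.6452 = 0.01626 mol
Let x = n(Na2CO3), y = n(NaHCO3).
Titrant: 2x + 1y = 0.01626;  mass: 105.99x + 84.01y = 0.9822
Solving, x = 6.186 × 10^-3 mol, y = 3.887 × 10^-3 mol
mass of Na2CO3 = 6.186 × 10^-3 × 105.99 = 0.6557 g
% Na2CO3 = 0.6557 / 0.9822 × 100 = 66.75 %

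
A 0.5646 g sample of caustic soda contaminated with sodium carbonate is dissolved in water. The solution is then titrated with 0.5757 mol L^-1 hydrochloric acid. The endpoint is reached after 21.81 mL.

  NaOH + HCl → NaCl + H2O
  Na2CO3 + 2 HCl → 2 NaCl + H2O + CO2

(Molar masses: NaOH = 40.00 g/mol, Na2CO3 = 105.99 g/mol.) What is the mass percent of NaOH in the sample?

54.96 %

n(HCl) = 0.02181 × 0.5757 = 0.01256 mol
Let x = n(NaOH), y = n(Na2CO3).
Titrant: 1x + 2y = 0.01256;  mass: 40.00x + 105.99y = 0.5646
Solving, x = 7.757 × 10^-3 mol, y = 2.399 × 10^-3 mol
mass of NaOH = 7.757 × 10^-3 × 40.00 = 0.3103 g
% NaOH = 0.3103 / 0.5646 × 100 = 54.96 %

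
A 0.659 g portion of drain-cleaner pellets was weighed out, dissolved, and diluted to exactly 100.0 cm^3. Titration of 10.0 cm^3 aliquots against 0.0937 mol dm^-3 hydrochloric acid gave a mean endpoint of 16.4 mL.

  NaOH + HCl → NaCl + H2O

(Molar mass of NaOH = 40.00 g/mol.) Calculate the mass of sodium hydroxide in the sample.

0.615 g

n(HCl) per titration = 0.0164 × 0.0937 = 1.54 × 10^-3 mol
n(NaOH) in each aliquot = 1.54 × 10^-3 mol (1:1 ratio)
n(NaOH) in the whole flask = 1.54 × 10^-3 × 100.0/10.0 = 0.0154 mol
mass of NaOH = 0.0154 × 40.00 = 0.615 g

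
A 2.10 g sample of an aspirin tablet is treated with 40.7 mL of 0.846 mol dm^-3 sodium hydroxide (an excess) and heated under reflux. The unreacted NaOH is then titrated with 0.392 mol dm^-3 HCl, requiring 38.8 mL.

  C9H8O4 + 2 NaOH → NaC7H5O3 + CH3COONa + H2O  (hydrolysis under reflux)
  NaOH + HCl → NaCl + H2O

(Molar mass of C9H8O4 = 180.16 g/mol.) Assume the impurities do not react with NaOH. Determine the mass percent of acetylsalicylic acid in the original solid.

n(NaOH) added = 0.0407 × 0.846 = 0.0344 mol
n(HCl) used in back-titration = 0.0388 × 0.392 = 0.0152 mol
n(NaOH) left over = 0.0152 mol (1:1 ratio)
n(NaOH) consumed by analyte = 0.0344 − 0.0152 = 0.0192 mol
From the 1:2 ratio, n(C9H8O4) = 1/2 × 0.0192 = 9.61 × 10^-3 mol
mass of C9H8O4 = 9.61 × 10^-3 × 180.16 = 1.73 g
% C9H8O4 = 1.73 / 2.10 × 100 = 82.5 %

82.5 %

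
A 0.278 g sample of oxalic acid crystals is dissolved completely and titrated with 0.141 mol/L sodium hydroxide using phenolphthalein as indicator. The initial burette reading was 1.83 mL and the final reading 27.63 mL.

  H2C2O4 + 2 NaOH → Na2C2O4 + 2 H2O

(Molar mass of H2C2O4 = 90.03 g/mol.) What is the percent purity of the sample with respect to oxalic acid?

n(NaOH) = 0.0258 L × 0.141 mol/L = 3.64 × 10^-3 mol
From the 1:2 ratio, n(H2C2O4) = 1/2 × 3.64 × 10^-3 = 1.82 × 10^-3 mol
mass of H2C2O4 = 1.82 × 10^-3 × 90.03 g/mol = 0.164 g
% H2C2O4 = 0.164 / 0.278 × 100 = 58.9 %

58.9 %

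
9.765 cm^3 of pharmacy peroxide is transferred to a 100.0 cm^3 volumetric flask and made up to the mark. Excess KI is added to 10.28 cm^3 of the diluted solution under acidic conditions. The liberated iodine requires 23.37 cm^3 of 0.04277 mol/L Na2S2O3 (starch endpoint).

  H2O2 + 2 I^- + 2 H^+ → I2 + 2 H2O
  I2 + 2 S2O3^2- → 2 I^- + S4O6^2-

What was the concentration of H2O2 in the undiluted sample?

n(S2O3^2-) = 0.02337 × 0.04277 = 9.995 × 10^-4 mol
n(I2) = n(S2O3^2-)/2 = 4.998 × 10^-4 mol
n(H2O2) in the aliquot = 4.998 × 10^-4 mol (1:1 ratio)
[H2O2]_dilute = 4.998 × 10^-4 / 0.01028 = 0.04862 mol/L
[H2O2]_original = 0.04862 × 100.0/9.765 = 0.4979 mol/L

0.4979 mol/L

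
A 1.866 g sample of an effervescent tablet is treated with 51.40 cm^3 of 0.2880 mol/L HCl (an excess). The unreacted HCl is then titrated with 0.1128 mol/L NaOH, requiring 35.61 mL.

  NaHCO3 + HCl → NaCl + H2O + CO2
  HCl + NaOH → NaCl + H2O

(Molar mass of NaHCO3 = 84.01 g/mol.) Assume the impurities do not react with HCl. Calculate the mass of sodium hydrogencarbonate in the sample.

n(HCl) added = 0.05140 × 0.2880 = 0.01480 mol
n(NaOH) used in back-titration = 0.03561 × 0.1128 = 4.017 × 10^-3 mol
n(HCl) left over = 4.017 × 10^-3 mol (1:1 ratio)
n(HCl) consumed by analyte = 0.01480 − 4.017 × 10^-3 = 0.01079 mol
n(NaHCO3) = 0.01079 mol (1:1 ratio)
mass of NaHCO3 = 0.01079 × 84.01 = 0.9062 g

0.9062 g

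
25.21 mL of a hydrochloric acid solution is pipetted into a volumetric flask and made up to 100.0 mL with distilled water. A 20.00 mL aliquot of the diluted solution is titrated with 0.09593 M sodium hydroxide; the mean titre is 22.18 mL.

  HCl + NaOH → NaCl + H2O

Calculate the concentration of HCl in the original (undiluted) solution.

n(NaOH) = 0.02218 × 0.09593 = 2.128 × 10^-3 mol
n(HCl) in the aliquot = 2.128 × 10^-3 mol (1:1 ratio)
[HCl]_dilute = 2.128 × 10^-3 / 0.02000 = 0.1064 mol/L
Dilution factor = 100.0 / 25.21 = 3.967
[HCl]_stock = 0.1064 × 3.967 = 0.4220 mol/L

0.4220 M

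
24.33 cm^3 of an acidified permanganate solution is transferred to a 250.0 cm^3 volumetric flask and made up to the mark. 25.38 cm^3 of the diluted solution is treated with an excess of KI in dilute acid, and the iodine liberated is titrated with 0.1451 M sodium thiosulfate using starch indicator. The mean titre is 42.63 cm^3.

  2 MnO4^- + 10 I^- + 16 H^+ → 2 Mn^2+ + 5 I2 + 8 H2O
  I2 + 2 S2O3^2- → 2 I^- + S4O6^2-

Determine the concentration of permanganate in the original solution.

0.5009 M

n(S2O3^2-) = 0.04263 × 0.1451 = 6.186 × 10^-3 mol
n(I2) = n(S2O3^2-)/2 = 3.093 × 10^-3 mol
From the 2:5 ratio, n(MnO4^-) in the aliquot = 2/5 × 3.093 × 10^-3 = 1.237 × 10^-3 mol
[MnO4^-]_dilute = 1.237 × 10^-3 / 0.02538 = 0.04874 mol/L
[MnO4^-]_original = 0.04874 × 250.0/24.33 = 0.5009 mol/L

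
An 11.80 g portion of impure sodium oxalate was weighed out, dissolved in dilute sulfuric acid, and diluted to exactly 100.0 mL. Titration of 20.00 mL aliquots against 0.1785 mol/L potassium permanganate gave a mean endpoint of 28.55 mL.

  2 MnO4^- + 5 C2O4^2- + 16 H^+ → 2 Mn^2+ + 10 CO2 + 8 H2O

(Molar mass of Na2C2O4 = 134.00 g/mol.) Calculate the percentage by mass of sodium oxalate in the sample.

72.34 %

n(KMnO4) per titration = 0.02855 × 0.1785 = 5.096 × 10^-3 mol
From the 5:2 ratio, n(Na2C2O4) in each aliquot = 5/2 × 5.096 × 10^-3 = 0.01274 mol
n(Na2C2O4) in the whole flask = 0.01274 × 100.0/20.00 = 0.06370 mol
mass of Na2C2O4 = 0.06370 × 134.00 = 8.536 g
% Na2C2O4 = 8.536 / 11.80 × 100 = 72.34 %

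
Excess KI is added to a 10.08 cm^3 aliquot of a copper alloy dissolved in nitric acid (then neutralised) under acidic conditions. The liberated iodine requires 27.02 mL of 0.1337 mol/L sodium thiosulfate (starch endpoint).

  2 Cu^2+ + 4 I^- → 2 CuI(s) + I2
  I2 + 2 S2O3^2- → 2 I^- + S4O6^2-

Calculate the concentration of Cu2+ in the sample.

n(S2O3^2-) = 0.02702 × 0.1337 = 3.613 × 10^-3 mol
n(I2) = n(S2O3^2-)/2 = 1.806 × 10^-3 mol
From the 2:1 ratio, n(Cu2+) in the aliquot = 2/1 × 1.806 × 10^-3 = 3.613 × 10^-3 mol
[Cu2+] = 3.613 × 10^-3 / 0.01008 = 0.3584 mol/L

0.3584 mol/L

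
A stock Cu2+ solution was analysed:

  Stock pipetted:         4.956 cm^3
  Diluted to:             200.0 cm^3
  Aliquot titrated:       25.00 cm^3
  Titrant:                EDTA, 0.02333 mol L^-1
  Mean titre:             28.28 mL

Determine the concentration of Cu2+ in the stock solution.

1.065 mol/L

Cu^2+ + EDTA^4- → [Cu(EDTA)]^2-
n(EDTA) = 0.02828 × 0.02333 = 6.598 × 10^-4 mol
n(Cu2+) in the aliquot = 6.598 × 10^-4 mol (1:1 ratio)
[Cu2+]_dilute = 6.598 × 10^-4 / 0.02500 = 0.02639 mol/L
Dilution factor = 200.0 / 4.956 = 40.36
[Cu2+]_stock = 0.02639 × 40.36 = 1.065 mol/L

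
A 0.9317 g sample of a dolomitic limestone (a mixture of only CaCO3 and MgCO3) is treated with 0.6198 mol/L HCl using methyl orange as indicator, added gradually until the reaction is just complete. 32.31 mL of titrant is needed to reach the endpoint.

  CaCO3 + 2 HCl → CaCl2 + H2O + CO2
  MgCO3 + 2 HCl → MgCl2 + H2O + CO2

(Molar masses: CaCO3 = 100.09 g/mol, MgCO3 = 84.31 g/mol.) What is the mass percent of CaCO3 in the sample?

59.58 %

n(HCl) = 0.03231 × 0.6198 = 0.02003 mol
Let x = n(CaCO3), y = n(MgCO3).
Titrant: 2x + 2y = 0.02003;  mass: 100.09x + 84.31y = 0.9317
Solving, x = 5.546 × 10^-3 mol, y = 4.467 × 10^-3 mol
mass of CaCO3 = 5.546 × 10^-3 × 100.09 = 0.5551 g
% CaCO3 = 0.5551 / 0.9317 × 100 = 59.58 %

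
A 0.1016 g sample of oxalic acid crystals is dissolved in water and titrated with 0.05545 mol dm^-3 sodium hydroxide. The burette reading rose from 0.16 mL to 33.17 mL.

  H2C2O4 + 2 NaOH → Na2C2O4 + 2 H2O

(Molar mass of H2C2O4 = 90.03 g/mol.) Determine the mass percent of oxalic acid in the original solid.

81.10 %

n(NaOH) = 0.03301 L × 0.05545 mol/L = 1.830 × 10^-3 mol
From the 1:2 ratio, n(H2C2O4) = 1/2 × 1.830 × 10^-3 = 9.152 × 10^-4 mol
mass of H2C2O4 = 9.152 × 10^-4 × 90.03 g/mol = 0.08240 g
% H2C2O4 = 0.08240 / 0.1016 × 100 = 81.10 %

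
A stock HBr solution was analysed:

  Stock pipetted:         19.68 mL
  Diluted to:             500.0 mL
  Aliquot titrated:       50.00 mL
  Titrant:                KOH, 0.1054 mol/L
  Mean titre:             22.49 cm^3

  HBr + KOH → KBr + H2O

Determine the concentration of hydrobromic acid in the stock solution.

1.204 mol/L

n(KOH) = 0.02249 × 0.1054 = 2.370 × 10^-3 mol
n(HBr) in the aliquot = 2.370 × 10^-3 mol (1:1 ratio)
[HBr]_dilute = 2.370 × 10^-3 / 0.05000 = 0.04741 mol/L
Dilution factor = 500.0 / 19.68 = 25.41
[HBr]_stock = 0.04741 × 25.41 = 1.204 mol/L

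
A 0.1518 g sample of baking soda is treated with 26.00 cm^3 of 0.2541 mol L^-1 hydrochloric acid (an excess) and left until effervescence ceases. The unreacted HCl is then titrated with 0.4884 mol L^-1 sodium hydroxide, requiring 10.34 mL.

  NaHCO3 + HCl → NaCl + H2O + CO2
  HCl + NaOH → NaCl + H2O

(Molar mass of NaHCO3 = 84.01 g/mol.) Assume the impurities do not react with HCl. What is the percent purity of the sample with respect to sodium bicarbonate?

n(HCl) added = 0.02600 × 0.2541 = 6.607 × 10^-3 mol
n(NaOH) used in back-titration = 0.01034 × 0.4884 = 5.050 × 10^-3 mol
n(HCl) left over = 5.050 × 10^-3 mol (1:1 ratio)
n(HCl) consumed by analyte = 6.607 × 10^-3 − 5.050 × 10^-3 = 1.557 × 10^-3 mol
n(NaHCO3) = 1.557 × 10^-3 mol (1:1 ratio)
mass of NaHCO3 = 1.557 × 10^-3 × 84.01 = 0.1308 g
% NaHCO3 = 0.1308 / 0.1518 × 100 = 86.14 %

86.14 %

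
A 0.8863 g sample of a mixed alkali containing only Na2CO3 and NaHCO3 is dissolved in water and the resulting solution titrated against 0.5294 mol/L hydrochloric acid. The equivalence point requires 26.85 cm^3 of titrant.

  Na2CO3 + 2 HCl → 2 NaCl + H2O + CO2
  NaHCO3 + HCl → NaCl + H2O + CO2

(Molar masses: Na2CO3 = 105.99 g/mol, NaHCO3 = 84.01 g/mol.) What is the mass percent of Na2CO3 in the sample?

n(HCl) = 0.02685 × 0.5294 = 0.01421 mol
Let x = n(Na2CO3), y = n(NaHCO3).
Titrant: 2x + 1y = 0.01421;  mass: 105.99x + 84.01y = 0.8863
Solving, x = 4.963 × 10^-3 mol, y = 4.289 × 10^-3 mol
mass of Na2CO3 = 4.963 × 10^-3 × 105.99 = 0.5260 g
% Na2CO3 = 0.5260 / 0.8863 × 100 = 59.35 %

59.35 %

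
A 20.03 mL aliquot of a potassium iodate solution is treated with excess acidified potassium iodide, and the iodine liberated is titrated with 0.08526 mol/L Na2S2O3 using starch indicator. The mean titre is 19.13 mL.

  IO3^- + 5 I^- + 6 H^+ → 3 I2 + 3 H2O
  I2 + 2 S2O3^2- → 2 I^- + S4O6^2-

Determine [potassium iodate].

n(S2O3^2-) = 0.01913 × 0.08526 = 1.631 × 10^-3 mol
n(I2) = n(S2O3^2-)/2 = 8.155 × 10^-4 mol
From the 1:3 ratio, n(IO3^-) in the aliquot = 1/3 × 8.155 × 10^-4 = 2.718 × 10^-4 mol
[IO3^-] = 2.718 × 10^-4 / 0.02003 = 0.01357 mol/L

0.01357 mol/L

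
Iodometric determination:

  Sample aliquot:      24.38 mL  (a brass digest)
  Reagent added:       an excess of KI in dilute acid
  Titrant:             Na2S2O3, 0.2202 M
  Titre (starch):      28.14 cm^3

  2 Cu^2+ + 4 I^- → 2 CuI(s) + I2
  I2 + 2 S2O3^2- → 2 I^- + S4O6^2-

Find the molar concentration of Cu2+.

n(S2O3^2-) = 0.02814 × 0.2202 = 6.196 × 10^-3 mol
n(I2) = n(S2O3^2-)/2 = 3.098 × 10^-3 mol
From the 2:1 ratio, n(Cu2+) in the aliquot = 2/1 × 3.098 × 10^-3 = 6.196 × 10^-3 mol
[Cu2+] = 6.196 × 10^-3 / 0.02438 = 0.2542 mol/L

0.2542 M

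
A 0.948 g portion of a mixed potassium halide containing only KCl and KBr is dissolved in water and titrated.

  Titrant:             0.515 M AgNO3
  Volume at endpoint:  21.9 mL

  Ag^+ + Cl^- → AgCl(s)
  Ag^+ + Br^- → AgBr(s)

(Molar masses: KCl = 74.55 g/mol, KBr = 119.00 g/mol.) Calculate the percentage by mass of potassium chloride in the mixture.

69.7 %

n(AgNO3) = 0.0219 × 0.515 = 0.0113 mol
Let x = n(KCl), y = n(KBr).
Titrant: 1x + 1y = 0.0113;  mass: 74.55x + 119.00y = 0.948
Solving, x = 8.87 × 10^-3 mol, y = 2.41 × 10^-3 mol
mass of KCl = 8.87 × 10^-3 × 74.55 = 0.661 g
% KCl = 0.661 / 0.948 × 100 = 69.7 %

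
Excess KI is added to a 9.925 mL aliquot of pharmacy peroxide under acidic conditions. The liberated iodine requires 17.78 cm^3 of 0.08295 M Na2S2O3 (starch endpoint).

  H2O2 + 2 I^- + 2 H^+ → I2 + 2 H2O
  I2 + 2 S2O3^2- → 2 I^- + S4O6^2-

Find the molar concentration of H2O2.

n(S2O3^2-) = 0.01778 × 0.08295 = 1.475 × 10^-3 mol
n(I2) = n(S2O3^2-)/2 = 7.374 × 10^-4 mol
n(H2O2) in the aliquot = 7.374 × 10^-4 mol (1:1 ratio)
[H2O2] = 7.374 × 10^-4 / 0.009925 = 0.07430 mol/L

0.07430 M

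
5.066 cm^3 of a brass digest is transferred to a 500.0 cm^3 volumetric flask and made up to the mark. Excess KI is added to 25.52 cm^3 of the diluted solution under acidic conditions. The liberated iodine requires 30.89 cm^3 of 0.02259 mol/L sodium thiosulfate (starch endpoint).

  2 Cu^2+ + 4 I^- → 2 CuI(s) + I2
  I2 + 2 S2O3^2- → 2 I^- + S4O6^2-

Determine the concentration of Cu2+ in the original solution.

n(S2O3^2-) = 0.03089 × 0.02259 = 6.978 × 10^-4 mol
n(I2) = n(S2O3^2-)/2 = 3.489 × 10^-4 mol
From the 2:1 ratio, n(Cu2+) in the aliquot = 2/1 × 3.489 × 10^-4 = 6.978 × 10^-4 mol
[Cu2+]_dilute = 6.978 × 10^-4 / 0.02552 = 0.02734 mol/L
[Cu2+]_original = 0.02734 × 500.0/5.066 = 2.699 mol/L

2.699 mol/L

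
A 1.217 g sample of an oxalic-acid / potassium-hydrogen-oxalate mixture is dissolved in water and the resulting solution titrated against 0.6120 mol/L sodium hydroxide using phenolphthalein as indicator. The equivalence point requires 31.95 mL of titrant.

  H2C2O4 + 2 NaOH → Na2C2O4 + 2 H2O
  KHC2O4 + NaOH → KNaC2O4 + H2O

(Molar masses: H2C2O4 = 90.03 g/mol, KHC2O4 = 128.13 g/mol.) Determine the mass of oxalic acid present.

n(NaOH) = 0.03195 × 0.6120 = 0.01955 mol
Let x = n(H2C2O4), y = n(KHC2O4).
Titrant: 2x + 1y = 0.01955;  mass: 90.03x + 128.13y = 1.217
Solving, x = 7.751 × 10^-3 mol, y = 4.052 × 10^-3 mol
mass of H2C2O4 = 7.751 × 10^-3 × 90.03 = 0.6978 g

0.6978 g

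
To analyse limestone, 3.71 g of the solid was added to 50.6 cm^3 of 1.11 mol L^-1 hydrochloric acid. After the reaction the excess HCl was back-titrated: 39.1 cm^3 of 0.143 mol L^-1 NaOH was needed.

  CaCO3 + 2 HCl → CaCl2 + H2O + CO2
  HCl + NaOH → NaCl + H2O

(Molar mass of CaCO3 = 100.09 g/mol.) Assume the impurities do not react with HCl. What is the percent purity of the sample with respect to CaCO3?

n(HCl) added = 0.0506 × 1.11 = 0.0562 mol
n(NaOH) used in back-titration = 0.0391 × 0.143 = 5.59 × 10^-3 mol
n(HCl) left over = 5.59 × 10^-3 mol (1:1 ratio)
n(HCl) consumed by analyte = 0.0562 − 5.59 × 10^-3 = 0.0506 mol
From the 1:2 ratio, n(CaCO3) = 1/2 × 0.0506 = 0.0253 mol
mass of CaCO3 = 0.0253 × 100.09 = 2.53 g
% CaCO3 = 2.53 / 3.71 × 100 = 68.2 %

68.2 %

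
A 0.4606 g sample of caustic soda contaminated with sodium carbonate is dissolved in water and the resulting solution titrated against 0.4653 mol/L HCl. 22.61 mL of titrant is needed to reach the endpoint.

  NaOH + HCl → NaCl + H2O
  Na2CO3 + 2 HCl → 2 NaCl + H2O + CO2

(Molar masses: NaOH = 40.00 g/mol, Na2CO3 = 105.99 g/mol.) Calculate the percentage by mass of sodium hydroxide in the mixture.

n(HCl) = 0.02261 × 0.4653 = 0.01052 mol
Let x = n(NaOH), y = n(Na2CO3).
Titrant: 1x + 2y = 0.01052;  mass: 40.00x + 105.99y = 0.4606
Solving, x = 7.459 × 10^-3 mol, y = 1.531 × 10^-3 mol
mass of NaOH = 7.459 × 10^-3 × 40.00 = 0.2984 g
% NaOH = 0.2984 / 0.4606 × 100 = 64.78 %

64.78 %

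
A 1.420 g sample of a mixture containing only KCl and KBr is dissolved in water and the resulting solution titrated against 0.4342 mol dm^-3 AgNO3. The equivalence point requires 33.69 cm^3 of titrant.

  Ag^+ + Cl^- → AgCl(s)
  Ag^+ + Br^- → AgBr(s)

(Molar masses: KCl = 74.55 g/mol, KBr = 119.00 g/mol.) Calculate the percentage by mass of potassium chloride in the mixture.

n(AgNO3) = 0.03369 × 0.4342 = 0.01463 mol
Let x = n(KCl), y = n(KBr).
Titrant: 1x + 1y = 0.01463;  mass: 74.55x + 119.00y = 1.420
Solving, x = 7.216 × 10^-3 mol, y = 7.412 × 10^-3 mol
mass of KCl = 7.216 × 10^-3 × 74.55 = 0.5380 g
% KCl = 0.5380 / 1.420 × 100 = 37.88 %

37.88 %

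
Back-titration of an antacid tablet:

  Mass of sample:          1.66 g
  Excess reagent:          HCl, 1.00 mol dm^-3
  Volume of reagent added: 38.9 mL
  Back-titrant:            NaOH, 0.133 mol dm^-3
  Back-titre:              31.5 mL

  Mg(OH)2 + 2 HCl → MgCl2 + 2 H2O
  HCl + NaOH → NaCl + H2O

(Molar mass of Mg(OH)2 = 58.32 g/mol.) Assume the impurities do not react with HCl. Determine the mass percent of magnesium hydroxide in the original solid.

61.0 %

n(HCl) added = 0.0389 × 1.00 = 0.0389 mol
n(NaOH) used in back-titration = 0.0315 × 0.133 = 4.19 × 10^-3 mol
n(HCl) left over = 4.19 × 10^-3 mol (1:1 ratio)
n(HCl) consumed by analyte = 0.0389 − 4.19 × 10^-3 = 0.0347 mol
From the 1:2 ratio, n(Mg(OH)2) = 1/2 × 0.0347 = 0.0174 mol
mass of Mg(OH)2 = 0.0174 × 58.32 = 1.01 g
% Mg(OH)2 = 1.01 / 1.66 × 100 = 61.0 %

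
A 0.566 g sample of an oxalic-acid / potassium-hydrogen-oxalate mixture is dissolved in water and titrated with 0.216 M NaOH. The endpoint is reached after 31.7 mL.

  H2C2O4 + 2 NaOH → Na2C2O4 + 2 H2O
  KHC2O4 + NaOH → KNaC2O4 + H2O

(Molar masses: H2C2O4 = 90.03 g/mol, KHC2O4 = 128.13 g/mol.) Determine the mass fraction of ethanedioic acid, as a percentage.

n(NaOH) = 0.0317 × 0.216 = 6.85 × 10^-3 mol
Let x = n(H2C2O4), y = n(KHC2O4).
Titrant: 2x + 1y = 6.85 × 10^-3;  mass: 90.03x + 128.13y = 0.566
Solving, x = 1.87 × 10^-3 mol, y = 3.10 × 10^-3 mol
mass of H2C2O4 = 1.87 × 10^-3 × 90.03 = 0.169 g
% H2C2O4 = 0.169 / 0.566 × 100 = 29.8 %

29.8 %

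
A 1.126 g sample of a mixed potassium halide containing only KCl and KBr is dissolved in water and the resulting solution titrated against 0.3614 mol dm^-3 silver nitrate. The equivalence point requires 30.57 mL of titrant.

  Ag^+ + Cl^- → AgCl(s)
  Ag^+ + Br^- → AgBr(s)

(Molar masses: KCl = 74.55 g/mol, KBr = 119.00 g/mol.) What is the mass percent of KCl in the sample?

28.11 %

n(AgNO3) = 0.03057 × 0.3614 = 0.01105 mol
Let x = n(KCl), y = n(KBr).
Titrant: 1x + 1y = 0.01105;  mass: 74.55x + 119.00y = 1.126
Solving, x = 4.245 × 10^-3 mol, y = 6.803 × 10^-3 mol
mass of KCl = 4.245 × 10^-3 × 74.55 = 0.3165 g
% KCl = 0.3165 / 1.126 × 100 = 28.11 %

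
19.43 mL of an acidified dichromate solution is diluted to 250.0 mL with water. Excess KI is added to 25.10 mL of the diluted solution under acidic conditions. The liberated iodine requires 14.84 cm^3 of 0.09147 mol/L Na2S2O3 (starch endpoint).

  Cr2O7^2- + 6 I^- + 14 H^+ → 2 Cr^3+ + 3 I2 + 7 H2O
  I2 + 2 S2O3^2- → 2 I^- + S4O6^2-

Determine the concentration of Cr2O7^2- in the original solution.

0.1160 mol/L

n(S2O3^2-) = 0.01484 × 0.09147 = 1.357 × 10^-3 mol
n(I2) = n(S2O3^2-)/2 = 6.787 × 10^-4 mol
From the 1:3 ratio, n(Cr2O7^2-) in the aliquot = 1/3 × 6.787 × 10^-4 = 2.262 × 10^-4 mol
[Cr2O7^2-]_dilute = 2.262 × 10^-4 / 0.02510 = 0.009013 mol/L
[Cr2O7^2-]_original = 0.009013 × 250.0/19.43 = 0.1160 mol/L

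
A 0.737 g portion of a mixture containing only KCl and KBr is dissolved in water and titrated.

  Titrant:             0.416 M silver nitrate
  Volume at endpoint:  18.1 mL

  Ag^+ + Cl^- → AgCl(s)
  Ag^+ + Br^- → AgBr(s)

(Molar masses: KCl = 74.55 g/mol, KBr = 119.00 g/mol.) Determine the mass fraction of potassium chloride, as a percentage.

36.2 %

n(AgNO3) = 0.0181 × 0.416 = 7.53 × 10^-3 mol
Let x = n(KCl), y = n(KBr).
Titrant: 1x + 1y = 7.53 × 10^-3;  mass: 74.55x + 119.00y = 0.737
Solving, x = 3.58 × 10^-3 mol, y = 3.95 × 10^-3 mol
mass of KCl = 3.58 × 10^-3 × 74.55 = 0.267 g
% KCl = 0.267 / 0.737 × 100 = 36.2 %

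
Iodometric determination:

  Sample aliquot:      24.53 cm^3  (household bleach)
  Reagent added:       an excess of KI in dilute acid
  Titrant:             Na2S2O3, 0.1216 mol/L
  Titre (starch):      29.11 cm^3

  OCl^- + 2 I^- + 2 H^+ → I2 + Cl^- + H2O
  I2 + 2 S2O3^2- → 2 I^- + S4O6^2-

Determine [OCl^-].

n(S2O3^2-) = 0.02911 × 0.1216 = 3.540 × 10^-3 mol
n(I2) = n(S2O3^2-)/2 = 1.770 × 10^-3 mol
n(OCl^-) in the aliquot = 1.770 × 10^-3 mol (1:1 ratio)
[OCl^-] = 1.770 × 10^-3 / 0.02453 = 0.07215 mol/L

0.07215 mol/L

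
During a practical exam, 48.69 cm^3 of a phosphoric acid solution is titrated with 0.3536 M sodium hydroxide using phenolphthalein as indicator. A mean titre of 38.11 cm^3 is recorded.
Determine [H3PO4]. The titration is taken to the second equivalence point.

0.1384 M

H3PO4 + 2 NaOH → Na2HPO4 + 2 H2O
n(NaOH) = 0.03811 L × 0.3536 mol/L = 0.01348 mol
From the 1:2 mole ratio, n(H3PO4) = 1/2 × 0.01348 = 6.738 × 10^-3 mol
[H3PO4] = 6.738 × 10^-3 mol / 0.04869 L = 0.1384 mol/L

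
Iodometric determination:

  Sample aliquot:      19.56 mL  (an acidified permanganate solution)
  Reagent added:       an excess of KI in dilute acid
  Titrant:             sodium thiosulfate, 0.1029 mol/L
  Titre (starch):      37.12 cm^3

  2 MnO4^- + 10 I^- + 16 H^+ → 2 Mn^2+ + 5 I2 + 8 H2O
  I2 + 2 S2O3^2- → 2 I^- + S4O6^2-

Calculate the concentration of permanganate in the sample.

n(S2O3^2-) = 0.03712 × 0.1029 = 3.820 × 10^-3 mol
n(I2) = n(S2O3^2-)/2 = 1.910 × 10^-3 mol
From the 2:5 ratio, n(MnO4^-) in the aliquot = 2/5 × 1.910 × 10^-3 = 7.639 × 10^-4 mol
[MnO4^-] = 7.639 × 10^-4 / 0.01956 = 0.03906 mol/L

0.03906 mol/L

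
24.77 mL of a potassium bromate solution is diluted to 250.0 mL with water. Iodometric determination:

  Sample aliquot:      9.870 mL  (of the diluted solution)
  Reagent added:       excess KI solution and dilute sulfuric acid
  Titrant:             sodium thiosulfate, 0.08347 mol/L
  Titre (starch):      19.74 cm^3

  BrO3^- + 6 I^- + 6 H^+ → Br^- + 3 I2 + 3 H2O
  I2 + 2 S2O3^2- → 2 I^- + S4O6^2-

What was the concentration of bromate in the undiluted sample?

n(S2O3^2-) = 0.01974 × 0.08347 = 1.648 × 10^-3 mol
n(I2) = n(S2O3^2-)/2 = 8.238 × 10^-4 mol
From the 1:3 ratio, n(BrO3^-) in the aliquot = 1/3 × 8.238 × 10^-4 = 2.746 × 10^-4 mol
[BrO3^-]_dilute = 2.746 × 10^-4 / 0.009870 = 0.02782 mol/L
[BrO3^-]_original = 0.02782 × 250.0/24.77 = 0.2808 mol/L

0.2808 mol/L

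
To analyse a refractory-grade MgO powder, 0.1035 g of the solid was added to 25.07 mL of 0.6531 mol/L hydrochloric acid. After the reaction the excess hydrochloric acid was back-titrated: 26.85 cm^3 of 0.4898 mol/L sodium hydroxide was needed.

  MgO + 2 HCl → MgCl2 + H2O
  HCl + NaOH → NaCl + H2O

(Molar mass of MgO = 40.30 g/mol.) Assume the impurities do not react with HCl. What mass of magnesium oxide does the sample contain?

n(HCl) added = 0.02507 × 0.6531 = 0.01637 mol
n(NaOH) used in back-titration = 0.02685 × 0.4898 = 0.01315 mol
n(HCl) left over = 0.01315 mol (1:1 ratio)
n(HCl) consumed by analyte = 0.01637 − 0.01315 = 3.222 × 10^-3 mol
From the 1:2 ratio, n(MgO) = 1/2 × 3.222 × 10^-3 = 1.611 × 10^-3 mol
mass of MgO = 1.611 × 10^-3 × 40.30 = 0.06493 g

0.06493 g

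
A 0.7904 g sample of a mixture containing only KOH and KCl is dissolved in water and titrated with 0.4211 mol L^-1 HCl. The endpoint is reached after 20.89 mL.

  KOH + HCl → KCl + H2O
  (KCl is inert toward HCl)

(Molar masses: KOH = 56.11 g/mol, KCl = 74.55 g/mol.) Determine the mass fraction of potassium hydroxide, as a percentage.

n(HCl) = 0.02089 × 0.4211 = 8.797 × 10^-3 mol
Let x = n(KOH), y = n(KCl).
Titrant: 1x = 8.797 × 10^-3;  mass: 56.11x + 74.55y = 0.7904
Solving, x = 8.797 × 10^-3 mol, y = 3.981 × 10^-3 mol
mass of KOH = 8.797 × 10^-3 × 56.11 = 0.4936 g
% KOH = 0.4936 / 0.7904 × 100 = 62.45 %

62.45 %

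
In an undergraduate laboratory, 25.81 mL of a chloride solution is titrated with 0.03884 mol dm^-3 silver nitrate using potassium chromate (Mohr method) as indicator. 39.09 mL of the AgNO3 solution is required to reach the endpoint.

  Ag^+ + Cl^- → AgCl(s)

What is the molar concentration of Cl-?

n(AgNO3) = 0.03909 L × 0.03884 mol/L = 1.518 × 10^-3 mol
n(Cl-) = 1.518 × 10^-3 mol (1:1 mole ratio)
[Cl-] = 1.518 × 10^-3 mol / 0.02581 L = 0.05882 mol/L

0.05882 mol/L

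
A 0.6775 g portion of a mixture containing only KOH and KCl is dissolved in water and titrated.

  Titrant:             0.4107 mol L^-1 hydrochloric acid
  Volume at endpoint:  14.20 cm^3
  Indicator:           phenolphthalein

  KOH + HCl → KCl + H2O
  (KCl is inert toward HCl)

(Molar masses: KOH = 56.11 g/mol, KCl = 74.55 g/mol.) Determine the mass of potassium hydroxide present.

n(HCl) = 0.01420 × 0.4107 = 5.832 × 10^-3 mol
Let x = n(KOH), y = n(KCl).
Titrant: 1x = 5.832 × 10^-3;  mass: 56.11x + 74.55y = 0.6775
Solving, x = 5.832 × 10^-3 mol, y = 4.698 × 10^-3 mol
mass of KOH = 5.832 × 10^-3 × 56.11 = 0.3272 g

0.3272 g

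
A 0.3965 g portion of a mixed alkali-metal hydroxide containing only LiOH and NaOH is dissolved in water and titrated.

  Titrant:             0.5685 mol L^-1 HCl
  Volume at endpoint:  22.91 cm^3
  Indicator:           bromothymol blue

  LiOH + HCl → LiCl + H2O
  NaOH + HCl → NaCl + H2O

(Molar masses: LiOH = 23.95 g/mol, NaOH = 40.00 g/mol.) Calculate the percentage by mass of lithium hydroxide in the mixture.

46.85 %

n(HCl) = 0.02291 × 0.5685 = 0.01302 mol
Let x = n(LiOH), y = n(NaOH).
Titrant: 1x + 1y = 0.01302;  mass: 23.95x + 40.00y = 0.3965
Solving, x = 7.755 × 10^-3 mol, y = 5.269 × 10^-3 mol
mass of LiOH = 7.755 × 10^-3 × 23.95 = 0.1857 g
% LiOH = 0.1857 / 0.3965 × 100 = 46.85 %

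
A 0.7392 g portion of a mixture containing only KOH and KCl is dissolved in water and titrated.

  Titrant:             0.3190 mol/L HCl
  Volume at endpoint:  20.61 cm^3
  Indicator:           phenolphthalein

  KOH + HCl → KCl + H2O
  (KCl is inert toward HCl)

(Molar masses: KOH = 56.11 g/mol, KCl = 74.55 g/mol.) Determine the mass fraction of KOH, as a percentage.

n(HCl) = 0.02061 × 0.3190 = 6.575 × 10^-3 mol
Let x = n(KOH), y = n(KCl).
Titrant: 1x = 6.575 × 10^-3;  mass: 56.11x + 74.55y = 0.7392
Solving, x = 6.575 × 10^-3 mol, y = 4.967 × 10^-3 mol
mass of KOH = 6.575 × 10^-3 × 56.11 = 0.3689 g
% KOH = 0.3689 / 0.7392 × 100 = 49.91 %

49.91 %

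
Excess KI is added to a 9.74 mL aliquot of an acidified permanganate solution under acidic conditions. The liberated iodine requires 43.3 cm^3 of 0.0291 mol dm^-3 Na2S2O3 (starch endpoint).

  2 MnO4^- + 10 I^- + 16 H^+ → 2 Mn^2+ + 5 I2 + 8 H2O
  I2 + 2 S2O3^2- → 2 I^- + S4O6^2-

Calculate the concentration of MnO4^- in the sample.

0.0259 mol/L

n(S2O3^2-) = 0.0433 × 0.0291 = 1.26 × 10^-3 mol
n(I2) = n(S2O3^2-)/2 = 6.30 × 10^-4 mol
From the 2:5 ratio, n(MnO4^-) in the aliquot = 2/5 × 6.30 × 10^-4 = 2.52 × 10^-4 mol
[MnO4^-] = 2.52 × 10^-4 / 0.00974 = 0.0259 mol/L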